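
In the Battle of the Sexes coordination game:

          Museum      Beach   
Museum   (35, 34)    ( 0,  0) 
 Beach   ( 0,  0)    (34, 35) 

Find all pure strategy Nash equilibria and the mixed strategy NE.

Pure NE: (Museum, Museum) and (Beach, Beach); Mixed NE: p = 0.5072, q = 0.4928

Work:
Check pure NE:
(Museum, Museum): (35, 34) - no unilateral deviation beneficial
(Beach, Beach): (34, 35) - no unilateral deviation beneficial
Mixed NE: P1 plays Museum with p = 0.5072, P2 plays Museum with q = 0.4928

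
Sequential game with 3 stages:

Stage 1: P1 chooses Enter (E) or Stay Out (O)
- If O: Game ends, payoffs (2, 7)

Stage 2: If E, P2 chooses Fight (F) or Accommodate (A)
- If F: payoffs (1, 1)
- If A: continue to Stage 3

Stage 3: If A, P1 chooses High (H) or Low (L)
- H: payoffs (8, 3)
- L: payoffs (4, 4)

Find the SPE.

SPE: (E, A, H); Outcome (8, 3)

Work:
Stage 3: P1 chooses H (8 vs 4)
Stage 2: P2: F->1, A->3 (anticipating H). Choose A
Stage 1: P1: O->2, E->8 (anticipating A, H). Choose E
SPE path: E -> A -> H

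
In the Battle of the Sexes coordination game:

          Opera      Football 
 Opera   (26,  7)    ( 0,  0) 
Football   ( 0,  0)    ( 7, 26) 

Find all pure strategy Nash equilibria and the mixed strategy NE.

Pure NE: (Opera, Opera) and (Football, Football); Mixed NE: p = 0.7879, q = 0.2121

Work:
Check pure NE:
(Opera, Opera): (26, 7) - no unilateral deviation beneficial
(Football, Football): (7, 26) - no unilateral deviation beneficial
Mixed NE: P1 plays Opera with p = 0.7879, P2 plays Opera with q = 0.2121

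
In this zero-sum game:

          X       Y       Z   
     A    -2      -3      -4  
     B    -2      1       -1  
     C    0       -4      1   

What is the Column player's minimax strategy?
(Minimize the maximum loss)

Column should play X, value = 0

Work:
Column player minimizes Row's maximum payoff:
Column X: max payoff to Row = 0
Column Y: max payoff to Row = 1
Column Z: max payoff to Row = 1
Minimum is 0, achieved by column X.
Minimax strategy: X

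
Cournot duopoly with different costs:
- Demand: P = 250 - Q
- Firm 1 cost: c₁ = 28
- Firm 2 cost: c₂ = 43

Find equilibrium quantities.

q₁* = 79.0, q₂* = 64.0

Work:
Reaction: q₁ = (250 - 28 - q₂)/2
Reaction: q₂ = (250 - 43 - q₁)/2
Solve simultaneously:
q₁* = (250 - 2×28 + 43)/3 = 79.0
q₂* = (250 - 2×43 + 28)/3 = 64.0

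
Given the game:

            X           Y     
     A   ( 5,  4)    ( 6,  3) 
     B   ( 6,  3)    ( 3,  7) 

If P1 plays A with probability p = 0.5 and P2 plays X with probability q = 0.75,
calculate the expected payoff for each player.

E[P1] = 5.25, E[P2] = 3.875

Work:
E[P1] = p·q·π₁(A,X) + p·(1-q)·π₁(A,Y) + (1-p)·q·π₁(B,X) + (1-p)·(1-q)·π₁(B,Y)
= 0.5·0.75·5 + 0.5·0.25·6 + 0.5·0.75·6 + 0.5·0.25·3
= 5.25

E[P2] = 3.875 (similar calculation)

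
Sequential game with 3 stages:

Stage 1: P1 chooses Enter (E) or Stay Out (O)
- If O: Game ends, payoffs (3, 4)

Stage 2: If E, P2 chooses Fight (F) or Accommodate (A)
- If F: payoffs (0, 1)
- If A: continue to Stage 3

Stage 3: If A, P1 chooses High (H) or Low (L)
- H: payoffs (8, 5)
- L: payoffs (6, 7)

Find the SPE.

SPE: (E, A, H); Outcome (8, 5)

Work:
Stage 3: P1 chooses H (8 vs 6)
Stage 2: P2: F->1, A->5 (anticipating H). Choose A
Stage 1: P1: O->3, E->8 (anticipating A, H). Choose E
SPE path: E -> A -> H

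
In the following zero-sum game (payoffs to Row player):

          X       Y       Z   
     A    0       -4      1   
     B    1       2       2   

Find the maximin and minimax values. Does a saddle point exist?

Maximin = 1, Minimax = 1, Saddle: True

Work:
Row minimums: [-4, 1] → maximin = 1
Column maximums: [1, 2, 2] → minimax = 1
Saddle point exists! Game value = 1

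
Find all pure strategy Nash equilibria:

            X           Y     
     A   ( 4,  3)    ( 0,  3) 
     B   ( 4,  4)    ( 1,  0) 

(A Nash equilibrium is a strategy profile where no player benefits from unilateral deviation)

Nash equilibrium: (A, X), (B, X)

Work:
Best responses:
  P1 vs X: payoffs [4, 4] → best response A/B (payoff 4)
  P1 vs Y: payoffs [0, 1] → best response B (payoff 1)
  P2 vs A: payoffs [3, 3] → best response X/Y (payoff 3)
  P2 vs B: payoffs [4, 0] → best response X (payoff 4)
Mutual best responses: (A,X), (B,X) → Nash equilibria.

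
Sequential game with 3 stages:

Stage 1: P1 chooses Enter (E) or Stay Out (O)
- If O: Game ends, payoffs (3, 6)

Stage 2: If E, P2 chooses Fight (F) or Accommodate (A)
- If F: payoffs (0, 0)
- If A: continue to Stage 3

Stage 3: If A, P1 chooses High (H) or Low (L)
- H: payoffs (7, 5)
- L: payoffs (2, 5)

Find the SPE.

SPE: (E, A, H); Outcome (7, 5)

Work:
Stage 3: P1 chooses H (7 vs 2)
Stage 2: P2: F->0, A->5 (anticipating H). Choose A
Stage 1: P1: O->3, E->7 (anticipating A, H). Choose E
SPE path: E -> A -> H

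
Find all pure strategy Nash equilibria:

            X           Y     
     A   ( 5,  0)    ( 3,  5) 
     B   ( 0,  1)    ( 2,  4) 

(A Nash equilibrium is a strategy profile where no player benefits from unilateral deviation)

Nash equilibrium: (A, Y)

Work:
Best responses:
  P1 vs X: payoffs [5, 0] → best response A (payoff 5)
  P1 vs Y: payoffs [3, 2] → best response A (payoff 3)
  P2 vs A: payoffs [0, 5] → best response Y (payoff 5)
  P2 vs B: payoffs [1, 4] → best response Y (payoff 4)
Mutual best responses: (A,Y) → Nash equilibria.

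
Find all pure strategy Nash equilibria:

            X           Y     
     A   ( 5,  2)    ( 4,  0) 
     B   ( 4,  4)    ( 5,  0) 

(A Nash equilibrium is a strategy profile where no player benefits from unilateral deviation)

Nash equilibrium: (A, X)

Work:
Best responses:
  P1 vs X: payoffs [5, 4] → best response A (payoff 5)
  P1 vs Y: payoffs [4, 5] → best response B (payoff 5)
  P2 vs A: payoffs [2, 0] → best response X (payoff 2)
  P2 vs B: payoffs [4, 0] → best response X (payoff 4)
Mutual best responses: (A,X) → Nash equilibria.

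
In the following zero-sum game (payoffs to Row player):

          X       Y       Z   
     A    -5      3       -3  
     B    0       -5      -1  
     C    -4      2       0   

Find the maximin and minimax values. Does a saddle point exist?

Maximin = -4, Minimax = 0, Saddle: False

Work:
Row minimums: [-5, -5, -4] → maximin = -4
Column maximums: [0, 3, 0] → minimax = 0
No saddle point (maximin ≠ minimax). Mixed strategy needed.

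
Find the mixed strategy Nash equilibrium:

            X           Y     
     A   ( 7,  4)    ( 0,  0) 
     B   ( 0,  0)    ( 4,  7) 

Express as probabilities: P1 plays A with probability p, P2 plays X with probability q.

p = 0.6364, q = 0.3636

Work:
Find probabilities that make opponent indifferent:
P2 chooses q to make P1 indifferent between A and B
P1 chooses p to make P2 indifferent between X and Y
Mixed NE: P1 plays (A: 0.6364, B: 0.3636), P2 plays (X: 0.3636, Y: 0.6364)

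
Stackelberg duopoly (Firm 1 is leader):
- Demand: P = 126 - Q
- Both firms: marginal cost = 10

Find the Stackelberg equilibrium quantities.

q₁* (leader) = 58.0, q₂* (follower) = 29.0

Work:
Follower's reaction: q₂ = (a - c - q₁)/2
Leader substitutes: π₁ = q₁·(a - q₁ - (a-c-q₁)/2 - c)
FOC: q₁* = (126 - 10)/2 = 58.00
Then: q₂* = (126 - 10 - 58.0)/2 = 29.00
Leader has first-mover advantage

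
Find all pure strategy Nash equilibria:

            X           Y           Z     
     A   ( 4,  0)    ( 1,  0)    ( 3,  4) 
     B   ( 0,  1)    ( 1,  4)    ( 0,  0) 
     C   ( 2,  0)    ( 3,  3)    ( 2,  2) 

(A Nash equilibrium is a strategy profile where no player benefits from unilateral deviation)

Nash equilibrium: (A, Z), (C, Y)

Work:
Best responses:
  P1 vs X: payoffs [4, 0, 2] → best response A (payoff 4)
  P1 vs Y: payoffs [1, 1, 3] → best response C (payoff 3)
  P1 vs Z: payoffs [3, 0, 2] → best response A (payoff 3)
  P2 vs A: payoffs [0, 0, 4] → best response Z (payoff 4)
  P2 vs B: payoffs [1, 4, 0] → best response Y (payoff 4)
  P2 vs C: payoffs [0, 3, 2] → best response Y (payoff 3)
Mutual best responses: (A,Z), (C,Y) → Nash equilibria.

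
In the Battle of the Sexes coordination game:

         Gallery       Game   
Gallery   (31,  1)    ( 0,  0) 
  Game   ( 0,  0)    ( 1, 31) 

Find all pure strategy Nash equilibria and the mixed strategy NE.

Pure NE: (Gallery, Gallery) and (Game, Game); Mixed NE: p = 0.9688, q = 0.0312

Work:
Check pure NE:
(Gallery, Gallery): (31, 1) - no unilateral deviation beneficial
(Game, Game): (1, 31) - no unilateral deviation beneficial
Mixed NE: P1 plays Gallery with p = 0.9688, P2 plays Gallery with q = 0.0312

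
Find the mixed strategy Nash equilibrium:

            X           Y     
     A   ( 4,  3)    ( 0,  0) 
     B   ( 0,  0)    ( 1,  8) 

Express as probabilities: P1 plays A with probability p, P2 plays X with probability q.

p = 0.7273, q = 0.2

Work:
Find probabilities that make opponent indifferent:
P2 chooses q to make P1 indifferent between A and B
P1 chooses p to make P2 indifferent between X and Y
Mixed NE: P1 plays (A: 0.7273, B: 0.2727), P2 plays (X: 0.2, Y: 0.8)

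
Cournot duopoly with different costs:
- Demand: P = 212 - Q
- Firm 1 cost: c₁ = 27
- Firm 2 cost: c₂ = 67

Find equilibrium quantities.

q₁* = 75.0, q₂* = 35.0

Work:
Reaction: q₁ = (212 - 27 - q₂)/2
Reaction: q₂ = (212 - 67 - q₁)/2
Solve simultaneously:
q₁* = (212 - 2×27 + 67)/3 = 75.0
q₂* = (212 - 2×67 + 27)/3 = 35.0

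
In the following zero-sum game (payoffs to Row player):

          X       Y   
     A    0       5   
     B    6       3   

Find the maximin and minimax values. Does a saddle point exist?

Maximin = 3, Minimax = 5, Saddle: False

Work:
Row minimums: [0, 3] → maximin = 3
Column maximums: [6, 5] → minimax = 5
No saddle point (maximin ≠ minimax). Mixed strategy needed.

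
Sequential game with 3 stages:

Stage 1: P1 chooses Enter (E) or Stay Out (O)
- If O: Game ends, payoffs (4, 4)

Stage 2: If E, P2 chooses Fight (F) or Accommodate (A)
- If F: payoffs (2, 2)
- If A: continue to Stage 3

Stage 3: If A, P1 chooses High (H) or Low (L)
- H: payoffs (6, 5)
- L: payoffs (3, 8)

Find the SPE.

SPE: (E, A, H); Outcome (6, 5)

Work:
Stage 3: P1 chooses H (6 vs 3)
Stage 2: P2: F->2, A->5 (anticipating H). Choose A
Stage 1: P1: O->4, E->6 (anticipating A, H). Choose E
SPE path: E -> A -> H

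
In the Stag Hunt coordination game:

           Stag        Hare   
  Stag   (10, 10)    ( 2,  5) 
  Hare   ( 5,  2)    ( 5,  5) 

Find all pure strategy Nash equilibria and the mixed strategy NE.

Pure NE: (Stag, Stag) and (Hare, Hare); Mixed NE: p = 0.375, q = 0.375

Work:
Check pure NE:
(Stag, Stag): (10, 10) - no unilateral deviation beneficial
(Hare, Hare): (5, 5) - no unilateral deviation beneficial
Mixed NE: P1 plays Stag with p = 0.375, P2 plays Stag with q = 0.375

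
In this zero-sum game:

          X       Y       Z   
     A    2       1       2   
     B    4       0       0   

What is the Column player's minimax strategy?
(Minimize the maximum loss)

Column should play Y, value = 1

Work:
Column player minimizes Row's maximum payoff:
Column X: max payoff to Row = 4
Column Y: max payoff to Row = 1
Column Z: max payoff to Row = 2
Minimum is 1, achieved by column Y.
Minimax strategy: Y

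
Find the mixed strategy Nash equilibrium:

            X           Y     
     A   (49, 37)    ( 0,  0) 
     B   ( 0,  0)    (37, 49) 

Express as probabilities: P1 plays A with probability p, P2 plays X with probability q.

p = 0.5698, q = 0.4302

Work:
Find probabilities that make opponent indifferent:
P2 chooses q to make P1 indifferent between A and B
P1 chooses p to make P2 indifferent between X and Y
Mixed NE: P1 plays (A: 0.5698, B: 0.4302), P2 plays (X: 0.4302, Y: 0.5698)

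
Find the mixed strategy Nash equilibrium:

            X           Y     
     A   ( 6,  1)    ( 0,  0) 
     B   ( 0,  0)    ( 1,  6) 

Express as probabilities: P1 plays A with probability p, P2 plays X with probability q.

p = 0.8571, q = 0.1429

Work:
Find probabilities that make opponent indifferent:
P2 chooses q to make P1 indifferent between A and B
P1 chooses p to make P2 indifferent between X and Y
Mixed NE: P1 plays (A: 0.8571, B: 0.1429), P2 plays (X: 0.1429, Y: 0.8571)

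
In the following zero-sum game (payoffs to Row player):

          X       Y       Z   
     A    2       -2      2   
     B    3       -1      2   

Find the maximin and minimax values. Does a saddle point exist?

Maximin = -1, Minimax = -1, Saddle: True

Work:
Row minimums: [-2, -1] → maximin = -1
Column maximums: [3, -1, 2] → minimax = -1
Saddle point exists! Game value = -1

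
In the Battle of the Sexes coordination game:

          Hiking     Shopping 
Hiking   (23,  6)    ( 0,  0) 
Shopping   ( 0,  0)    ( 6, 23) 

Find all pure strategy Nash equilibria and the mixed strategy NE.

Pure NE: (Hiking, Hiking) and (Shopping, Shopping); Mixed NE: p = 0.7931, q = 0.2069

Work:
Check pure NE:
(Hiking, Hiking): (23, 6) - no unilateral deviation beneficial
(Shopping, Shopping): (6, 23) - no unilateral deviation beneficial
Mixed NE: P1 plays Hiking with p = 0.7931, P2 plays Hiking with q = 0.2069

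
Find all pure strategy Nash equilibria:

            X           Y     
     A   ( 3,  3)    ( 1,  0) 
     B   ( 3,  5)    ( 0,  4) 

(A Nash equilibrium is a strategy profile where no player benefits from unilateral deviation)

Nash equilibrium: (A, X), (B, X)

Work:
Best responses:
  P1 vs X: payoffs [3, 3] → best response A/B (payoff 3)
  P1 vs Y: payoffs [1, 0] → best response A (payoff 1)
  P2 vs A: payoffs [3, 0] → best response X (payoff 3)
  P2 vs B: payoffs [5, 4] → best response X (payoff 5)
Mutual best responses: (A,X), (B,X) → Nash equilibria.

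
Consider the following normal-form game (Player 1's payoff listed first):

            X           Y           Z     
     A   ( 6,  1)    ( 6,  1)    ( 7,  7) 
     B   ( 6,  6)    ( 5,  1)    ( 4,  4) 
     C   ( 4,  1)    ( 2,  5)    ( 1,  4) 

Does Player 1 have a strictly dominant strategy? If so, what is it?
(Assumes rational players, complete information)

No strictly dominant strategy exists for Player 1

Work:
A strategy strictly dominates another if it gives a strictly higher payoff against every opponent action. Compare each pair of P1's strategies column-by-column:
  A vs B: [6 vs 6, 6 vs 5, 7 vs 4] → A does not strictly dominate B (column X: 6 ≤ 6)
  A vs C: [6 vs 4, 6 vs 2, 7 vs 1] → A strictly dominates C
  B vs A: [6 vs 6, 5 vs 6, 4 vs 7] → B does not strictly dominate A (column X: 6 ≤ 6)
  B vs C: [6 vs 4, 5 vs 2, 4 vs 1] → B strictly dominates C
  C vs A: [4 vs 6, 2 vs 6, 1 vs 7] → C does not strictly dominate A (column X: 4 ≤ 6)
  C vs B: [4 vs 6, 2 vs 5, 1 vs 4] → C does not strictly dominate B (column X: 4 ≤ 6)
No single strategy strictly dominates all others → no strictly dominant strategy.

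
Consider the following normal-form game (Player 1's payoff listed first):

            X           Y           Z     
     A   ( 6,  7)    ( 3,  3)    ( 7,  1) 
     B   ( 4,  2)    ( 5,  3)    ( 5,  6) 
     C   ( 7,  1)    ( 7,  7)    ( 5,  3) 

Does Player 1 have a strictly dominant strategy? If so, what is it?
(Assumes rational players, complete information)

No strictly dominant strategy exists for Player 1

Work:
A strategy strictly dominates another if it gives a strictly higher payoff against every opponent action. Compare each pair of P1's strategies column-by-column:
  A vs B: [6 vs 4, 3 vs 5, 7 vs 5] → A does not strictly dominate B (column Y: 3 ≤ 5)
  A vs C: [6 vs 7, 3 vs 7, 7 vs 5] → A does not strictly dominate C (column X: 6 ≤ 7)
  B vs A: [4 vs 6, 5 vs 3, 5 vs 7] → B does not strictly dominate A (column X: 4 ≤ 6)
  B vs C: [4 vs 7, 5 vs 7, 5 vs 5] → B does not strictly dominate C (column X: 4 ≤ 7)
  C vs A: [7 vs 6, 7 vs 3, 5 vs 7] → C does not strictly dominate A (column Z: 5 ≤ 7)
  C vs B: [7 vs 4, 7 vs 5, 5 vs 5] → C does not strictly dominate B (column Z: 5 ≤ 5)
No single strategy strictly dominates all others → no strictly dominant strategy.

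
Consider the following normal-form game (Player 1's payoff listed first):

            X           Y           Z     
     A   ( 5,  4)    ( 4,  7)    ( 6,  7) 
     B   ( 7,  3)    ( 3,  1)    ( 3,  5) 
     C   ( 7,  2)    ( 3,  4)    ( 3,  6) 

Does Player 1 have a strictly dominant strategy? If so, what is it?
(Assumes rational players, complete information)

No strictly dominant strategy exists for Player 1

Work:
A strategy strictly dominates another if it gives a strictly higher payoff against every opponent action. Compare each pair of P1's strategies column-by-column:
  A vs B: [5 vs 7, 4 vs 3, 6 vs 3] → A does not strictly dominate B (column X: 5 ≤ 7)
  A vs C: [5 vs 7, 4 vs 3, 6 vs 3] → A does not strictly dominate C (column X: 5 ≤ 7)
  B vs A: [7 vs 5, 3 vs 4, 3 vs 6] → B does not strictly dominate A (column Y: 3 ≤ 4)
  B vs C: [7 vs 7, 3 vs 3, 3 vs 3] → B does not strictly dominate C (column X: 7 ≤ 7)
  C vs A: [7 vs 5, 3 vs 4, 3 vs 6] → C does not strictly dominate A (column Y: 3 ≤ 4)
  C vs B: [7 vs 7, 3 vs 3, 3 vs 3] → C does not strictly dominate B (column X: 7 ≤ 7)
No single strategy strictly dominates all others → no strictly dominant strategy.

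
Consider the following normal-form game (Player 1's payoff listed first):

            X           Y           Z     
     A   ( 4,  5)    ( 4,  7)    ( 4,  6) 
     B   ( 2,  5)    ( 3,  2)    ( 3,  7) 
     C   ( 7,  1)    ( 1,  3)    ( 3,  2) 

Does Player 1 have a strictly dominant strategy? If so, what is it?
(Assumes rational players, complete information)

No strictly dominant strategy exists for Player 1

Work:
A strategy strictly dominates another if it gives a strictly higher payoff against every opponent action. Compare each pair of P1's strategies column-by-column:
  A vs B: [4 vs 2, 4 vs 3, 4 vs 3] → A strictly dominates B
  A vs C: [4 vs 7, 4 vs 1, 4 vs 3] → A does not strictly dominate C (column X: 4 ≤ 7)
  B vs A: [2 vs 4, 3 vs 4, 3 vs 4] → B does not strictly dominate A (column X: 2 ≤ 4)
  B vs C: [2 vs 7, 3 vs 1, 3 vs 3] → B does not strictly dominate C (column X: 2 ≤ 7)
  C vs A: [7 vs 4, 1 vs 4, 3 vs 4] → C does not strictly dominate A (column Y: 1 ≤ 4)
  C vs B: [7 vs 2, 1 vs 3, 3 vs 3] → C does not strictly dominate B (column Y: 1 ≤ 3)
No single strategy strictly dominates all others → no strictly dominant strategy.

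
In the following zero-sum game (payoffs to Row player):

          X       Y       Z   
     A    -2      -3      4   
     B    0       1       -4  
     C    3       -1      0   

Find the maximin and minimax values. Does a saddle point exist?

Maximin = -1, Minimax = 1, Saddle: False

Work:
Row minimums: [-3, -4, -1] → maximin = -1
Column maximums: [3, 1, 4] → minimax = 1
No saddle point (maximin ≠ minimax). Mixed strategy needed.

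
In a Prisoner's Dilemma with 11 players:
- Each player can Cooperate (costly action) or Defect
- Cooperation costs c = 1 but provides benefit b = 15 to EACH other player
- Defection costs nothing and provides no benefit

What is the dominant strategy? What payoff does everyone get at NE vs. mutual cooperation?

Dominant: Defect; NE payoff = 0; Coop payoff = 149

Work:
Defect dominates (saves cost c = 1, benefit to others is external)
NE: All defect → everyone gets 0
If all cooperate: each receives (10)×15 - 1 = 149
Social dilemma: 149 > 0 but NE gives 0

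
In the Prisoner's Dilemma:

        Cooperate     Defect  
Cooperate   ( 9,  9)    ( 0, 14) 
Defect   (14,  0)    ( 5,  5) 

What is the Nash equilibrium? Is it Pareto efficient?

(Defect, Defect) is NE; not Pareto efficient

Work:
Defect dominates Cooperate for both players:
If P2 cooperates: Defect (14) > Cooperate (9)
If P2 defects: Defect (5) > Cooperate (0)
NE: (Defect, Defect) with payoff (5, 5)
But (Cooperate, Cooperate) = (9, 9) Pareto dominates (5, 5)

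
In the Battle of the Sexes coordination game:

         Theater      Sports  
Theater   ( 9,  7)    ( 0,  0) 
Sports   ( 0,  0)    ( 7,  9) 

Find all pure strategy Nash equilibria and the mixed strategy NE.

Pure NE: (Theater, Theater) and (Sports, Sports); Mixed NE: p = 0.5625, q = 0.4375

Work:
Check pure NE:
(Theater, Theater): (9, 7) - no unilateral deviation beneficial
(Sports, Sports): (7, 9) - no unilateral deviation beneficial
Mixed NE: P1 plays Theater with p = 0.5625, P2 plays Theater with q = 0.4375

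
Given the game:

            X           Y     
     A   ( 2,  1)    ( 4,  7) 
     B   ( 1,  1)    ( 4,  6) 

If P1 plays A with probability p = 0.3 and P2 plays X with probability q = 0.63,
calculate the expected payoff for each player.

E[P1] = 2.299, E[P2] = 2.961

Work:
E[P1] = p·q·π₁(A,X) + p·(1-q)·π₁(A,Y) + (1-p)·q·π₁(B,X) + (1-p)·(1-q)·π₁(B,Y)
= 0.3·0.63·2 + 0.3·0.37·4 + 0.7·0.63·1 + 0.7·0.37·4
= 2.299

E[P2] = 2.961 (similar calculation)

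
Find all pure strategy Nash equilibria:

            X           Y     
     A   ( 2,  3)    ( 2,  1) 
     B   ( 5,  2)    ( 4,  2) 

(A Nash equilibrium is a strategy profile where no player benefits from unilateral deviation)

Nash equilibrium: (B, X), (B, Y)

Work:
Best responses:
  P1 vs X: payoffs [2, 5] → best response B (payoff 5)
  P1 vs Y: payoffs [2, 4] → best response B (payoff 4)
  P2 vs A: payoffs [3, 1] → best response X (payoff 3)
  P2 vs B: payoffs [2, 2] → best response X/Y (payoff 2)
Mutual best responses: (B,X), (B,Y) → Nash equilibria.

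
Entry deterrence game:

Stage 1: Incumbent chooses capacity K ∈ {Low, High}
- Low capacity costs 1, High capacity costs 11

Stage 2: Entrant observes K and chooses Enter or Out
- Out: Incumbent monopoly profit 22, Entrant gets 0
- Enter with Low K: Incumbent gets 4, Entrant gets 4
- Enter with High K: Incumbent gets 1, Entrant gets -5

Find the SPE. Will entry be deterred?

SPE: (High, Enter|Low, Out|High); Entry deterred. Incumbent net profit = 11

Work:
After Low K: Entrant enters (4 > 0)
After High K: Entrant stays out (-5 < 0)
Incumbent: Low → 4−1=3, High → 22−11=11
Incumbent chooses High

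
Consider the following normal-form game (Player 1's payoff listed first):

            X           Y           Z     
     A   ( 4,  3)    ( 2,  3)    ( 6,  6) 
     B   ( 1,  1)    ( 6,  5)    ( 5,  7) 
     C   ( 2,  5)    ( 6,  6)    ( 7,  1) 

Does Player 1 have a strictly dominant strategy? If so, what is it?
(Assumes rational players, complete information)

No strictly dominant strategy exists for Player 1

Work:
A strategy strictly dominates another if it gives a strictly higher payoff against every opponent action. Compare each pair of P1's strategies column-by-column:
  A vs B: [4 vs 1, 2 vs 6, 6 vs 5] → A does not strictly dominate B (column Y: 2 ≤ 6)
  A vs C: [4 vs 2, 2 vs 6, 6 vs 7] → A does not strictly dominate C (column Y: 2 ≤ 6)
  B vs A: [1 vs 4, 6 vs 2, 5 vs 6] → B does not strictly dominate A (column X: 1 ≤ 4)
  B vs C: [1 vs 2, 6 vs 6, 5 vs 7] → B does not strictly dominate C (column X: 1 ≤ 2)
  C vs A: [2 vs 4, 6 vs 2, 7 vs 6] → C does not strictly dominate A (column X: 2 ≤ 4)
  C vs B: [2 vs 1, 6 vs 6, 7 vs 5] → C does not strictly dominate B (column Y: 6 ≤ 6)
No single strategy strictly dominates all others → no strictly dominant strategy.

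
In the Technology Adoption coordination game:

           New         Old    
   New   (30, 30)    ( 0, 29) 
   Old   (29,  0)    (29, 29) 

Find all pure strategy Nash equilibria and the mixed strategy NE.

Pure NE: (New, New) and (Old, Old); Mixed NE: p = 0.9667, q = 0.9667

Work:
Check pure NE:
(New, New): (30, 30) - no unilateral deviation beneficial
(Old, Old): (29, 29) - no unilateral deviation beneficial
Mixed NE: P1 plays New with p = 0.9667, P2 plays New with q = 0.9667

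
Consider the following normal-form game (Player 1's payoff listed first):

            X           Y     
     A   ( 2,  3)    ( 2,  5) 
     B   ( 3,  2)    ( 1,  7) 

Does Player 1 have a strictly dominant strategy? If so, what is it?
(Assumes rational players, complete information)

No strictly dominant strategy exists for Player 1

Work:
A strategy strictly dominates another if it gives a strictly higher payoff against every opponent action. Compare each pair of P1's strategies column-by-column:
  A vs B: [2 vs 3, 2 vs 1] → A does not strictly dominate B (column X: 2 ≤ 3)
  B vs A: [3 vs 2, 1 vs 2] → B does not strictly dominate A (column Y: 1 ≤ 2)
No single strategy strictly dominates all others → no strictly dominant strategy.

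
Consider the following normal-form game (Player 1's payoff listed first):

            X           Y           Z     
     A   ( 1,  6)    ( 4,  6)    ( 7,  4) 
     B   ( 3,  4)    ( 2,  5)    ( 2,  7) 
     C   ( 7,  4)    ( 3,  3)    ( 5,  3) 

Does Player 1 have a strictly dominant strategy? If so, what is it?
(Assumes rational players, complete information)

No strictly dominant strategy exists for Player 1

Work:
A strategy strictly dominates another if it gives a strictly higher payoff against every opponent action. Compare each pair of P1's strategies column-by-column:
  A vs B: [1 vs 3, 4 vs 2, 7 vs 2] → A does not strictly dominate B (column X: 1 ≤ 3)
  A vs C: [1 vs 7, 4 vs 3, 7 vs 5] → A does not strictly dominate C (column X: 1 ≤ 7)
  B vs A: [3 vs 1, 2 vs 4, 2 vs 7] → B does not strictly dominate A (column Y: 2 ≤ 4)
  B vs C: [3 vs 7, 2 vs 3, 2 vs 5] → B does not strictly dominate C (column X: 3 ≤ 7)
  C vs A: [7 vs 1, 3 vs 4, 5 vs 7] → C does not strictly dominate A (column Y: 3 ≤ 4)
  C vs B: [7 vs 3, 3 vs 2, 5 vs 2] → C strictly dominates B
No single strategy strictly dominates all others → no strictly dominant strategy.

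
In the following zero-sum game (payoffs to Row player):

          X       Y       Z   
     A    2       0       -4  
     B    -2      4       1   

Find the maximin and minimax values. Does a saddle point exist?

Maximin = -2, Minimax = 1, Saddle: False

Work:
Row minimums: [-4, -2] → maximin = -2
Column maximums: [2, 4, 1] → minimax = 1
No saddle point (maximin ≠ minimax). Mixed strategy needed.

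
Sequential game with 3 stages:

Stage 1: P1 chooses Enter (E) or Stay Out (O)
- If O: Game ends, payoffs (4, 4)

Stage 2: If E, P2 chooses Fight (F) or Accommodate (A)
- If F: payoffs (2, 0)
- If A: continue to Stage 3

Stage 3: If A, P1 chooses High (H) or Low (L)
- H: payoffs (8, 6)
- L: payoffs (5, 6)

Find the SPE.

SPE: (E, A, H); Outcome (8, 6)

Work:
Stage 3: P1 chooses H (8 vs 5)
Stage 2: P2: F->0, A->6 (anticipating H). Choose A
Stage 1: P1: O->4, E->8 (anticipating A, H). Choose E
SPE path: E -> A -> H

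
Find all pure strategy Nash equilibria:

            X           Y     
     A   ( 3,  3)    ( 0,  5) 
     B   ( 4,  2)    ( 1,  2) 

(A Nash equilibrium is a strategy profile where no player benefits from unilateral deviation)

Nash equilibrium: (B, X), (B, Y)

Work:
Best responses:
  P1 vs X: payoffs [3, 4] → best response B (payoff 4)
  P1 vs Y: payoffs [0, 1] → best response B (payoff 1)
  P2 vs A: payoffs [3, 5] → best response Y (payoff 5)
  P2 vs B: payoffs [2, 2] → best response X/Y (payoff 2)
Mutual best responses: (B,X), (B,Y) → Nash equilibria.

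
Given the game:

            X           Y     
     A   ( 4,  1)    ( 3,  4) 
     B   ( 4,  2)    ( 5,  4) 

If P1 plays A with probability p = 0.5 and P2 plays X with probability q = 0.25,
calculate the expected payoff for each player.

E[P1] = 4.0, E[P2] = 3.375

Work:
E[P1] = p·q·π₁(A,X) + p·(1-q)·π₁(A,Y) + (1-p)·q·π₁(B,X) + (1-p)·(1-q)·π₁(B,Y)
= 0.5·0.25·4 + 0.5·0.75·3 + 0.5·0.25·4 + 0.5·0.75·5
= 4.0

E[P2] = 3.375 (similar calculation)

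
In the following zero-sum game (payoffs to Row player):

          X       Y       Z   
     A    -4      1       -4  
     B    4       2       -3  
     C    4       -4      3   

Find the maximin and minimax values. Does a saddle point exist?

Maximin = -3, Minimax = 2, Saddle: False

Work:
Row minimums: [-4, -3, -4] → maximin = -3
Column maximums: [4, 2, 3] → minimax = 2
No saddle point (maximin ≠ minimax). Mixed strategy needed.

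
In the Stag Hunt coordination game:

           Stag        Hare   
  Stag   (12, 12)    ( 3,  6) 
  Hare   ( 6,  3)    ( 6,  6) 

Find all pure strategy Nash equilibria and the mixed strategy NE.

Pure NE: (Stag, Stag) and (Hare, Hare); Mixed NE: p = 0.3333, q = 0.3333

Work:
Check pure NE:
(Stag, Stag): (12, 12) - no unilateral deviation beneficial
(Hare, Hare): (6, 6) - no unilateral deviation beneficial
Mixed NE: P1 plays Stag with p = 0.3333, P2 plays Stag with q = 0.3333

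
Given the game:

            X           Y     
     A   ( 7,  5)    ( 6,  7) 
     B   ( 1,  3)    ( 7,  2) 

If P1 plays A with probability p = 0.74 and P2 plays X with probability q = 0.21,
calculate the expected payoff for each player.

E[P1] = 6.0878, E[P2] = 5.4438

Work:
E[P1] = p·q·π₁(A,X) + p·(1-q)·π₁(A,Y) + (1-p)·q·π₁(B,X) + (1-p)·(1-q)·π₁(B,Y)
= 0.74·0.21·7 + 0.74·0.79·6 + 0.26·0.21·1 + 0.26·0.79·7
= 6.0878

E[P2] = 5.4438 (similar calculation)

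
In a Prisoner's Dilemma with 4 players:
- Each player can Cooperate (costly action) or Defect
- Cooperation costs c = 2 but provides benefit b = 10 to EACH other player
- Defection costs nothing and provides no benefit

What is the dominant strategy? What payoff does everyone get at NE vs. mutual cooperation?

Dominant: Defect; NE payoff = 0; Coop payoff = 28

Work:
Defect dominates (saves cost c = 2, benefit to others is external)
NE: All defect → everyone gets 0
If all cooperate: each receives (3)×10 - 2 = 28
Social dilemma: 28 > 0 but NE gives 0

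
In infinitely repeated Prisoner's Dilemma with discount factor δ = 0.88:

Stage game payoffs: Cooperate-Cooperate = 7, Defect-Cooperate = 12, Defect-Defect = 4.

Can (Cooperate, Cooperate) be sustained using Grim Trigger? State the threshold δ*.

δ* = 0.625; since δ = 0.88 ≥ 0.625, cooperation can be sustained

Work:
For Grim Trigger:
Cooperate forever: 7/(1-δ)
Defect then punished: 12 + 4·δ/(1-δ)
Need: 7/(1-δ) ≥ 12 + 4·δ/(1-δ)
Solving: δ ≥ (T-R)/(T-P) = (12-7)/(12-4) = 0.625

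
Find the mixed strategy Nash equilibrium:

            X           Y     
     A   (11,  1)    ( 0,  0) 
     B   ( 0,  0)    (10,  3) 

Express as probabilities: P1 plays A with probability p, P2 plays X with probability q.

p = 0.75, q = 0.4762

Work:
Find probabilities that make opponent indifferent:
P2 chooses q to make P1 indifferent between A and B
P1 chooses p to make P2 indifferent between X and Y
Mixed NE: P1 plays (A: 0.75, B: 0.25), P2 plays (X: 0.4762, Y: 0.5238)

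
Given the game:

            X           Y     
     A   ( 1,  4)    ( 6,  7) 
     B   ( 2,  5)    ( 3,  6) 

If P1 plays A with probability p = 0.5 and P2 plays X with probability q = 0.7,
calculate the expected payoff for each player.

E[P1] = 2.4, E[P2] = 5.1

Work:
E[P1] = p·q·π₁(A,X) + p·(1-q)·π₁(A,Y) + (1-p)·q·π₁(B,X) + (1-p)·(1-q)·π₁(B,Y)
= 0.5·0.7·1 + 0.5·0.3·6 + 0.5·0.7·2 + 0.5·0.3·3
= 2.4

E[P2] = 5.1 (similar calculation)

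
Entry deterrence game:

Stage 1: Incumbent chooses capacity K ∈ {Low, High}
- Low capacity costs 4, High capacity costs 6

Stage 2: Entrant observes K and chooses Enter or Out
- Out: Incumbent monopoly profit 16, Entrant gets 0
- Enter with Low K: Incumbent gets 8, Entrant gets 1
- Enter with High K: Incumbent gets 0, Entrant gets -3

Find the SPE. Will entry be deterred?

SPE: (High, Enter|Low, Out|High); Entry deterred. Incumbent net profit = 10

Work:
After Low K: Entrant enters (1 > 0)
After High K: Entrant stays out (-3 < 0)
Incumbent: Low → 8−4=4, High → 16−6=10
Incumbent chooses High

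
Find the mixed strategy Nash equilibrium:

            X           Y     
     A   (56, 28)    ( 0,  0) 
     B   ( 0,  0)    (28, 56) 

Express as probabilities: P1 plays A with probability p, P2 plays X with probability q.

p = 0.6667, q = 0.3333

Work:
Find probabilities that make opponent indifferent:
P2 chooses q to make P1 indifferent between A and B
P1 chooses p to make P2 indifferent between X and Y
Mixed NE: P1 plays (A: 0.6667, B: 0.3333), P2 plays (X: 0.3333, Y: 0.6667)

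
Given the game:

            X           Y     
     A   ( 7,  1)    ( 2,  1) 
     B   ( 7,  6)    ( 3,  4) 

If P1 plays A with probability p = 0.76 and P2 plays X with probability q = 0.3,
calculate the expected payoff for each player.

E[P1] = 3.668, E[P2] = 1.864

Work:
E[P1] = p·q·π₁(A,X) + p·(1-q)·π₁(A,Y) + (1-p)·q·π₁(B,X) + (1-p)·(1-q)·π₁(B,Y)
= 0.76·0.3·7 + 0.76·0.7·2 + 0.24·0.3·7 + 0.24·0.7·3
= 3.668

E[P2] = 1.864 (similar calculation)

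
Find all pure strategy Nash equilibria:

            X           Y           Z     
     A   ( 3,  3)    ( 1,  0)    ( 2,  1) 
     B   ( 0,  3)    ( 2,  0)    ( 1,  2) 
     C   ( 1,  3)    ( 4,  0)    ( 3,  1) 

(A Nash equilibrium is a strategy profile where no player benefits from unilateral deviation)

Nash equilibrium: (A, X)

Work:
Best responses:
  P1 vs X: payoffs [3, 0, 1] → best response A (payoff 3)
  P1 vs Y: payoffs [1, 2, 4] → best response C (payoff 4)
  P1 vs Z: payoffs [2, 1, 3] → best response C (payoff 3)
  P2 vs A: payoffs [3, 0, 1] → best response X (payoff 3)
  P2 vs B: payoffs [3, 0, 2] → best response X (payoff 3)
  P2 vs C: payoffs [3, 0, 1] → best response X (payoff 3)
Mutual best responses: (A,X) → Nash equilibria.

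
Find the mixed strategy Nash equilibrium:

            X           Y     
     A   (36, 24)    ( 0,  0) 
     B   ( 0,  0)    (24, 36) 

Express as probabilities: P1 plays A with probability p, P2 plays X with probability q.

p = 0.6, q = 0.4

Work:
Find probabilities that make opponent indifferent:
P2 chooses q to make P1 indifferent between A and B
P1 chooses p to make P2 indifferent between X and Y
Mixed NE: P1 plays (A: 0.6, B: 0.4), P2 plays (X: 0.4, Y: 0.6)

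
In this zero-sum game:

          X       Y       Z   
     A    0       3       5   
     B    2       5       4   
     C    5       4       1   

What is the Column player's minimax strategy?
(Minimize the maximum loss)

Column should play X or Y or Z (all achieve the minimum), value = 5

Work:
Column player minimizes Row's maximum payoff:
Column X: max payoff to Row = 5
Column Y: max payoff to Row = 5
Column Z: max payoff to Row = 5
Minimum is 5, achieved by columns X, Y, Z (tied).
Each of X or Y or Z is a minimax strategy.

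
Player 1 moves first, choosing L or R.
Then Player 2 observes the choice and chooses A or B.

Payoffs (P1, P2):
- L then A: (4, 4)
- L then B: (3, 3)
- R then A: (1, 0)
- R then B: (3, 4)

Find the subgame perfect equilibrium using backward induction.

P1 plays L, P2 plays A after L and B after R; Payoff (4, 4)

Work:
Backward induction:
After L: P2 chooses A → P1 gets 4
After R: P2 chooses B → P1 gets 3
P1 chooses L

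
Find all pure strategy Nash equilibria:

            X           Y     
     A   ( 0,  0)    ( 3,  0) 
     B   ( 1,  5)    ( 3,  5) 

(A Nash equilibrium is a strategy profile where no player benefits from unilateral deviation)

Nash equilibrium: (A, Y), (B, X), (B, Y)

Work:
Best responses:
  P1 vs X: payoffs [0, 1] → best response B (payoff 1)
  P1 vs Y: payoffs [3, 3] → best response A/B (payoff 3)
  P2 vs A: payoffs [0, 0] → best response X/Y (payoff 0)
  P2 vs B: payoffs [5, 5] → best response X/Y (payoff 5)
Mutual best responses: (A,Y), (B,X), (B,Y) → Nash equilibria.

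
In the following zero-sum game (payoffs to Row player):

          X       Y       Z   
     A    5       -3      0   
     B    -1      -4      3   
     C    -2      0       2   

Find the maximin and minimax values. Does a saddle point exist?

Maximin = -2, Minimax = 0, Saddle: False

Work:
Row minimums: [-3, -4, -2] → maximin = -2
Column maximums: [5, 0, 3] → minimax = 0
No saddle point (maximin ≠ minimax). Mixed strategy needed.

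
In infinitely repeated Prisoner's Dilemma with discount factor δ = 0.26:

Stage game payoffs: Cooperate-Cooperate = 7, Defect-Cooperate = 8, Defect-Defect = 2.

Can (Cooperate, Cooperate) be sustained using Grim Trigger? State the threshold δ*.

δ* = 0.1667; since δ = 0.26 ≥ 0.1667, cooperation can be sustained

Work:
For Grim Trigger:
Cooperate forever: 7/(1-δ)
Defect then punished: 8 + 2·δ/(1-δ)
Need: 7/(1-δ) ≥ 8 + 2·δ/(1-δ)
Solving: δ ≥ (T-R)/(T-P) = (8-7)/(8-2) = 0.1667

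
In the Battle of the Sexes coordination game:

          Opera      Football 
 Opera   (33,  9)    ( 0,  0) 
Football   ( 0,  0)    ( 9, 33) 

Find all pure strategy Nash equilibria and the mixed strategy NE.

Pure NE: (Opera, Opera) and (Football, Football); Mixed NE: p = 0.7857, q = 0.2143

Work:
Check pure NE:
(Opera, Opera): (33, 9) - no unilateral deviation beneficial
(Football, Football): (9, 33) - no unilateral deviation beneficial
Mixed NE: P1 plays Opera with p = 0.7857, P2 plays Opera with q = 0.2143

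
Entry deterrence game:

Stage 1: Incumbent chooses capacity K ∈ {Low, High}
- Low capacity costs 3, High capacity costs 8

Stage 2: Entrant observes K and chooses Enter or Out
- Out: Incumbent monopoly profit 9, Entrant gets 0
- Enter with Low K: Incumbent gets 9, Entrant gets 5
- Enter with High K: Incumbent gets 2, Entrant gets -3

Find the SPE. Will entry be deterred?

SPE: (Low, Enter|Low, Out|High); Entry not deterred. Incumbent net profit = 6, Entrant gets 5

Work:
After Low K: Entrant enters (5 > 0)
After High K: Entrant stays out (-3 < 0)
Incumbent: Low → 9−3=6, High → 9−8=1
Incumbent chooses Low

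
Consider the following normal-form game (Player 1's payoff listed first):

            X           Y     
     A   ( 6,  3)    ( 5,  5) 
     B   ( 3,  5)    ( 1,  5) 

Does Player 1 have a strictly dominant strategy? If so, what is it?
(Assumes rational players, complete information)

Yes, Player 1's strictly dominant strategy is A

Work:
A strategy strictly dominates another if it gives a strictly higher payoff against every opponent action. Compare each pair of P1's strategies column-by-column:
  A vs B: [6 vs 3, 5 vs 1] → A strictly dominates B
  B vs A: [3 vs 6, 1 vs 5] → B does not strictly dominate A (column X: 3 ≤ 6)
A strictly dominates every other strategy → strictly dominant.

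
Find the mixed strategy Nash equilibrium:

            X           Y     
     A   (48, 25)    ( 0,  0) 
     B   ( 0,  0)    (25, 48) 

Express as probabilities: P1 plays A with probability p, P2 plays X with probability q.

p = 0.6575, q = 0.3425

Work:
Find probabilities that make opponent indifferent:
P2 chooses q to make P1 indifferent between A and B
P1 chooses p to make P2 indifferent between X and Y
Mixed NE: P1 plays (A: 0.6575, B: 0.3425), P2 plays (X: 0.3425, Y: 0.6575)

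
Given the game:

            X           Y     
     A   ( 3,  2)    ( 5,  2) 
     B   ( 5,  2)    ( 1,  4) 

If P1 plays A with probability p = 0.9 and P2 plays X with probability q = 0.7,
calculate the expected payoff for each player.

E[P1] = 3.62, E[P2] = 2.06

Work:
E[P1] = p·q·π₁(A,X) + p·(1-q)·π₁(A,Y) + (1-p)·q·π₁(B,X) + (1-p)·(1-q)·π₁(B,Y)
= 0.9·0.7·3 + 0.9·0.3·5 + 0.1·0.7·5 + 0.1·0.3·1
= 3.62

E[P2] = 2.06 (similar calculation)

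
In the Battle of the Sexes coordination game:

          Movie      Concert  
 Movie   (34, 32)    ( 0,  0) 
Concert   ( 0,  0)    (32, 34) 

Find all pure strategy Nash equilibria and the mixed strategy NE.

Pure NE: (Movie, Movie) and (Concert, Concert); Mixed NE: p = 0.5152, q = 0.4848

Work:
Check pure NE:
(Movie, Movie): (34, 32) - no unilateral deviation beneficial
(Concert, Concert): (32, 34) - no unilateral deviation beneficial
Mixed NE: P1 plays Movie with p = 0.5152, P2 plays Movie with q = 0.4848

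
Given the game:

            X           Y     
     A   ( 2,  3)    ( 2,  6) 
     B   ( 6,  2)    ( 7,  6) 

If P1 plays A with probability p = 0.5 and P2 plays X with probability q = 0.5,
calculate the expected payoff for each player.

E[P1] = 4.25, E[P2] = 4.25

Work:
E[P1] = p·q·π₁(A,X) + p·(1-q)·π₁(A,Y) + (1-p)·q·π₁(B,X) + (1-p)·(1-q)·π₁(B,Y)
= 0.5·0.5·2 + 0.5·0.5·2 + 0.5·0.5·6 + 0.5·0.5·7
= 4.25

E[P2] = 4.25 (similar calculation)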